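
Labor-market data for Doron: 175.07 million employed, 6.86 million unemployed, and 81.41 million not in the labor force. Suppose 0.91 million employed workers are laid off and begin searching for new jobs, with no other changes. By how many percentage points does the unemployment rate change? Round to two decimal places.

The unemployment rate changes by +0.50 percentage points.

Initially, labor force = 175.07 + 6.86 = 181.93 million, so u = 6.86/181.93 = 3.77%.
After the change, employed falls and unemployed rises by 0.91; labor force unchanged → E = 174.16, U = 7.77, labor force = 181.93 million.
New unemployment rate = 7.77 / 181.93 = 4.27%.
Change = 4.27% − 3.77% = +0.50 percentage points.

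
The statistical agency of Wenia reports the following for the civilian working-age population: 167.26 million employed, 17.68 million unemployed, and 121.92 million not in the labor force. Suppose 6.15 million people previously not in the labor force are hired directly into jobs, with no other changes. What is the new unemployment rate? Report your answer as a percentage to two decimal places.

New unemployment rate ≈ 9.25%.

Initially, labor force = 167.26 + 17.68 = 184.94 million, so u = 17.68/184.94 = 9.56%.
After the change, employed and labor force both rise by 6.15; unemployed unchanged → E = 173.41, U = 17.68, labor force = 191.09 million.
New unemployment rate = 17.68 / 191.09 = 9.25%.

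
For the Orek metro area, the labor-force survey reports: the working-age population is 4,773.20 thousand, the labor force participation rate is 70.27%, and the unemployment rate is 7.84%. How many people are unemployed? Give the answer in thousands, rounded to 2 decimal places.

About 262.96 thousand are unemployed.

Labor force = 0.7027 × 4,773.20 = 3,354.13 thousand.
Unemployed = 0.0784 × 3,354.13 ≈ 262.96 thousand.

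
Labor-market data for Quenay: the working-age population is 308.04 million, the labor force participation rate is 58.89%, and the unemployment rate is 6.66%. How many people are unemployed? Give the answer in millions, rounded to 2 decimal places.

About 12.08 million are unemployed.

Labor force = 0.5889 × 308.04 = 181.40 million.
Unemployed = 0.0666 × 181.40 ≈ 12.08 million.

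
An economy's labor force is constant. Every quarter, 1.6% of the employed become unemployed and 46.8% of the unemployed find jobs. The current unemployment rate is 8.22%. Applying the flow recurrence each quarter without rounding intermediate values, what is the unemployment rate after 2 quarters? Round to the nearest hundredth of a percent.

Unemployment rate after two quarters ≈ 4.61%.

With a fixed labor force, u_{t+1} = u_t + s·(1−u_t) − f·u_t = u_t·(1−s−f) + s.
Here 1−s−f = 0.516 and s = 0.016.
u_1 = 0.082200 × 0.516 + 0.016 = 0.058415.
u_2 = 0.058415 × 0.516 + 0.016 = 0.046142.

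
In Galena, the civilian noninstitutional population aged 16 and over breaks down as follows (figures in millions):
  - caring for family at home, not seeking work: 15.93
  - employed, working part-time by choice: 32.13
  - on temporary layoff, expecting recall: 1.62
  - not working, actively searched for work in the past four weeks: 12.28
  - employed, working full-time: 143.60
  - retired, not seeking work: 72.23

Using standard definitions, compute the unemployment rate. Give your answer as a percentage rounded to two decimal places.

Unemployment rate ≈ 7.33%.

Employed = 32.13 + 143.60 = 175.73 million.
Unemployed = 1.62 + 12.28 = 13.90 million (jobless and actively searching, or on temporary layoff).
Labor force = 175.73 + 13.90 = 189.63 million.
Unemployment rate = 13.90 / 189.63 = 7.33%.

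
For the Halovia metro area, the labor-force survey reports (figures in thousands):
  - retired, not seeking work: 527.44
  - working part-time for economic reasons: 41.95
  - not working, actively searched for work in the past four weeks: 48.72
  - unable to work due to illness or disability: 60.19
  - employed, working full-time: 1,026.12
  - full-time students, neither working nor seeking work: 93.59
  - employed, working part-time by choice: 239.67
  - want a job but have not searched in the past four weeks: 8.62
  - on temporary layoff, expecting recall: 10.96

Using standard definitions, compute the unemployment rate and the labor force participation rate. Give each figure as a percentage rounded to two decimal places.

Employed = 41.95 + 1,026.12 + 239.67 = 1,307.74 thousand (anyone who worked, including part-time for economic reasons, counts as employed).
Unemployed = 48.72 + 10.96 = 59.68 thousand (jobless and actively searching, or on temporary layoff).
Labor force = 1,307.74 + 59.68 = 1,367.42 thousand.
Not in labor force = 527.44 + 60.19 + 93.59 + 8.62 = 689.84 thousand (those not working and not actively searching are outside the labor force — including those who want a job but have given up searching).
Civilian working-age population = 1,367.42 + 689.84 = 2,057.26 thousand.
Unemployment rate = 59.68 / 1,367.42 = 4.36%.
Labor force participation rate = 1,367.42 / 2,057.26 = 66.47%.

Unemployment rate ≈ 4.36%; labor force participation rate ≈ 66.47%.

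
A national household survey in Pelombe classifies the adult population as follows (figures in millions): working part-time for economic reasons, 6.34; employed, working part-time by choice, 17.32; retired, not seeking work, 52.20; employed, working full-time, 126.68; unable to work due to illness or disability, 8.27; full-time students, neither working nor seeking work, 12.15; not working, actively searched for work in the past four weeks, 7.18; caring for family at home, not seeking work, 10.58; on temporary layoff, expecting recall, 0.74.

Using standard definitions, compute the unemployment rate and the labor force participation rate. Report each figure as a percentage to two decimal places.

Employed = 6.34 + 17.32 + 126.68 = 150.34 million (anyone who worked, including part-time for economic reasons, counts as employed).
Unemployed = 7.18 + 0.74 = 7.92 million (jobless and actively searching, or on temporary layoff).
Labor force = 150.34 + 7.92 = 158.26 million.
Not in labor force = 52.20 + 8.27 + 12.15 + 10.58 = 83.20 million (those not working and not actively searching are outside the labor force).
Civilian working-age population = 158.26 + 83.20 = 241.46 million.
Unemployment rate = 7.92 / 158.26 = 5.00%.
Labor force participation rate = 158.26 / 241.46 = 65.54%.

Unemployment rate ≈ 5.00%; labor force participation rate ≈ 65.54%.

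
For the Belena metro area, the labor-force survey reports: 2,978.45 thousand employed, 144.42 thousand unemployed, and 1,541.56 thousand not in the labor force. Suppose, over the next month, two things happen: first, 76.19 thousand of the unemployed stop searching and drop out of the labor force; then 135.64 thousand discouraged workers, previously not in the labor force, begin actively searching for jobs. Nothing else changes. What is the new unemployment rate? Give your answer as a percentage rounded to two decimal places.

Initially, labor force = 2,978.45 + 144.42 = 3,122.87 thousand, so u = 144.42/3,122.87 = 4.62%.
After the first change, unemployed and labor force both fall by 76.19 → E = 2,978.45, U = 68.23, labor force = 3,046.68 thousand.
After the second change, unemployed and labor force both rise by 135.64 → E = 2,978.45, U = 203.87, labor force = 3,182.32 thousand.
New unemployment rate = 203.87 / 3,182.32 = 6.41%.

New unemployment rate ≈ 6.41%.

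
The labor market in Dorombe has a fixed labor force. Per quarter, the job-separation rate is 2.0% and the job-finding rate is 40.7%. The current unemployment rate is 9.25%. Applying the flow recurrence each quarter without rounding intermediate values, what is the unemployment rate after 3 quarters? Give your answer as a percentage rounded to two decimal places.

Unemployment rate after three quarters ≈ 5.54%.

With a fixed labor force, u_{t+1} = u_t + s·(1−u_t) − f·u_t = u_t·(1−s−f) + s.
Here 1−s−f = 0.573 and s = 0.020.
u_1 = 0.092500 × 0.573 + 0.020 = 0.073002.
u_2 = 0.073002 × 0.573 + 0.020 = 0.061830.
u_3 = 0.061830 × 0.573 + 0.020 = 0.055429.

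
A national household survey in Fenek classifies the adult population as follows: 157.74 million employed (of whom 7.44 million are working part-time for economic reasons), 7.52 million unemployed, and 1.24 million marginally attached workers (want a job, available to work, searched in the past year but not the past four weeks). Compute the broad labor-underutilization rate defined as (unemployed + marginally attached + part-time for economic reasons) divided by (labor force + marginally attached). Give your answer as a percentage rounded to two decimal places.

Broad underutilization rate ≈ 9.73%.

Labor force = 157.74 + 7.52 = 165.26 million.
Numerator = 7.52 + 1.24 + 7.44 = 16.20 million.
Denominator = 165.26 + 1.24 = 166.50 million.
Broad rate = 16.20 / 166.50 = 9.73%.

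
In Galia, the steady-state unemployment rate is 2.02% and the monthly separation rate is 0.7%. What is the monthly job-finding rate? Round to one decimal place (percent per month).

From u* = s/(s+f): f = s·(1−u)/u.
f = 0.7 × (1 − 0.0202) / 0.0202 = 0.6859 / 0.0202 ≈ 34.0% per month.

Job-finding rate ≈ 34.0% per month.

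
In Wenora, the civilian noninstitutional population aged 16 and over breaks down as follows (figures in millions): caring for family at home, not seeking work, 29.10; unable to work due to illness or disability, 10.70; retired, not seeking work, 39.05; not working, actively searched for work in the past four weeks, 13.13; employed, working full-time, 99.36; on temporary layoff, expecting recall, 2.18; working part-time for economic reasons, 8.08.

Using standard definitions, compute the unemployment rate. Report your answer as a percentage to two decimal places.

Employed = 99.36 + 8.08 = 107.44 million (anyone who worked, including part-time for economic reasons, counts as employed).
Unemployed = 13.13 + 2.18 = 15.31 million (jobless and actively searching, or on temporary layoff).
Labor force = 107.44 + 15.31 = 122.75 million.
Unemployment rate = 15.31 / 122.75 = 12.47%.

Unemployment rate ≈ 12.47%.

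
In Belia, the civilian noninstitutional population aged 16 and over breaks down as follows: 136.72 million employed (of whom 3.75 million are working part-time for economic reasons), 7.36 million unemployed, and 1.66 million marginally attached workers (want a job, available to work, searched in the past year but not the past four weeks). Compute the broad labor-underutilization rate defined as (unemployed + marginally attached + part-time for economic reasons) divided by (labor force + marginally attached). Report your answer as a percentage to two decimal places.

Broad underutilization rate ≈ 8.76%.

Labor force = 136.72 + 7.36 = 144.08 million.
Numerator = 7.36 + 1.66 + 3.75 = 12.77 million.
Denominator = 144.08 + 1.66 = 145.74 million.
Broad rate = 12.77 / 145.74 = 8.76%.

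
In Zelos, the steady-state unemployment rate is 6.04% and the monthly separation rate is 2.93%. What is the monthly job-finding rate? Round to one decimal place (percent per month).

From u* = s/(s+f): f = s·(1−u)/u.
f = 2.93 × (1 − 0.0604) / 0.0604 = 2.7530 / 0.0604 ≈ 45.6% per month.

Job-finding rate ≈ 45.6% per month.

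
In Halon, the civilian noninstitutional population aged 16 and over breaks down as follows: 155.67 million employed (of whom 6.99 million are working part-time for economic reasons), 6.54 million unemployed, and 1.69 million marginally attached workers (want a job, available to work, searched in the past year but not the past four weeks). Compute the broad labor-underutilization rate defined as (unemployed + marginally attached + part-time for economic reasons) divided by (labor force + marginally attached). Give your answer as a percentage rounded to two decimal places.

Broad underutilization rate ≈ 9.29%.

Labor force = 155.67 + 6.54 = 162.21 million.
Numerator = 6.54 + 1.69 + 6.99 = 15.22 million.
Denominator = 162.21 + 1.69 = 163.90 million.
Broad rate = 15.22 / 163.90 = 9.29%.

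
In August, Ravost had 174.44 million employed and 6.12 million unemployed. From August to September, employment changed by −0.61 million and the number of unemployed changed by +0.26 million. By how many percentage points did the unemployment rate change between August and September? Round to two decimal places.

August: labor force = 174.44 + 6.12 = 180.56; u = 6.12/180.56 = 3.39%.
September: labor force = 173.83 + 6.38 = 180.21; u = 6.38/180.21 = 3.54%.
Change = 3.54% − 3.39% = +0.15 pp.

The unemployment rate changed by +0.15 percentage points.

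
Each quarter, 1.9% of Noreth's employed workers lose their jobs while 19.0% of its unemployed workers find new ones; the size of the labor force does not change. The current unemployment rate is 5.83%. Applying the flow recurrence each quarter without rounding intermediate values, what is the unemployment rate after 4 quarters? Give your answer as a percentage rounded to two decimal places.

With a fixed labor force, u_{t+1} = u_t + s·(1−u_t) − f·u_t = u_t·(1−s−f) + s.
Here 1−s−f = 0.791 and s = 0.019.
u_1 = 0.058300 × 0.791 + 0.019 = 0.065115.
u_2 = 0.065115 × 0.791 + 0.019 = 0.070506.
u_3 = 0.070506 × 0.791 + 0.019 = 0.074770.
u_4 = 0.074770 × 0.791 + 0.019 = 0.078143.

Unemployment rate after four quarters ≈ 7.81%.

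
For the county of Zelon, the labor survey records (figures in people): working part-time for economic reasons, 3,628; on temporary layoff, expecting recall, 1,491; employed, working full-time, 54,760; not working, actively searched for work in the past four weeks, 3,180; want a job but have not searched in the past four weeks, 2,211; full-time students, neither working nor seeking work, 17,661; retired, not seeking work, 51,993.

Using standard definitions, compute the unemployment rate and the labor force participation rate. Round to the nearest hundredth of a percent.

Employed = 3,628 + 54,760 = 58,388 (anyone who worked, including part-time for economic reasons, counts as employed).
Unemployed = 1,491 + 3,180 = 4,671 (jobless and actively searching, or on temporary layoff).
Labor force = 58,388 + 4,671 = 63,059.
Not in labor force = 2,211 + 17,661 + 51,993 = 71,865 (those not working and not actively searching are outside the labor force — including those who want a job but have given up searching).
Civilian working-age population = 63,059 + 71,865 = 134,924.
Unemployment rate = 4,671 / 63,059 = 7.41%.
Labor force participation rate = 63,059 / 134,924 = 46.74%.

Unemployment rate ≈ 7.41%; labor force participation rate ≈ 46.74%.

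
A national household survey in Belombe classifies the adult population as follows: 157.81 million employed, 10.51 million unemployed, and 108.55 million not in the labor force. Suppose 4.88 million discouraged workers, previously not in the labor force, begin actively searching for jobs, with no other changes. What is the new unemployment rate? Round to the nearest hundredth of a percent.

New unemployment rate ≈ 8.89%.

Initially, labor force = 157.81 + 10.51 = 168.32 million, so u = 10.51/168.32 = 6.24%.
After the change, unemployed and labor force both rise by 4.88 → E = 157.81, U = 15.39, labor force = 173.20 million.
New unemployment rate = 15.39 / 173.20 = 8.89%.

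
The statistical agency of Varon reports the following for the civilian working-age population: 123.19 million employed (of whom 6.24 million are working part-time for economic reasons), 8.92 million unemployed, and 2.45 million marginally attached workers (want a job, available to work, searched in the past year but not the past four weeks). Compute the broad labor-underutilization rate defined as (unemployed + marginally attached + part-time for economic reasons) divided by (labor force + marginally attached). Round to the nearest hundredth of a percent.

Labor force = 123.19 + 8.92 = 132.11 million.
Numerator = 8.92 + 2.45 + 6.24 = 17.61 million.
Denominator = 132.11 + 2.45 = 134.56 million.
Broad rate = 17.61 / 134.56 = 13.09%.

Broad underutilization rate ≈ 13.09%.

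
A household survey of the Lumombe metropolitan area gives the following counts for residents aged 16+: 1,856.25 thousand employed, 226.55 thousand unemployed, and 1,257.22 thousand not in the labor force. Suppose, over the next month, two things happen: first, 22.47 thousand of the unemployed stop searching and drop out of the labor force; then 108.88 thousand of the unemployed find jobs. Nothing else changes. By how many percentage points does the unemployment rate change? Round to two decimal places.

The unemployment rate changes by −6.26 percentage points.

Initially, labor force = 1,856.25 + 226.55 = 2,082.80 thousand, so u = 226.55/2,082.80 = 10.88%.
After the first change, unemployed and labor force both fall by 22.47 → E = 1,856.25, U = 204.08, labor force = 2,060.33 thousand.
After the second change, unemployed falls and employed rises by 108.88; labor force unchanged → E = 1,965.13, U = 95.20, labor force = 2,060.33 thousand.
New unemployment rate = 95.20 / 2,060.33 = 4.62%.
Change = 4.62% − 10.88% = −6.26 percentage points.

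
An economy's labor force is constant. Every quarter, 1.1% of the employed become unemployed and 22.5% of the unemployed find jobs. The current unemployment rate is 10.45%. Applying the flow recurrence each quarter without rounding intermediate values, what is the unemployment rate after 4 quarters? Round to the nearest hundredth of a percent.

Unemployment rate after four quarters ≈ 6.63%.

With a fixed labor force, u_{t+1} = u_t + s·(1−u_t) − f·u_t = u_t·(1−s−f) + s.
Here 1−s−f = 0.764 and s = 0.011.
u_1 = 0.104500 × 0.764 + 0.011 = 0.090838.
u_2 = 0.090838 × 0.764 + 0.011 = 0.080400.
u_3 = 0.080400 × 0.764 + 0.011 = 0.072426.
u_4 = 0.072426 × 0.764 + 0.011 = 0.066333.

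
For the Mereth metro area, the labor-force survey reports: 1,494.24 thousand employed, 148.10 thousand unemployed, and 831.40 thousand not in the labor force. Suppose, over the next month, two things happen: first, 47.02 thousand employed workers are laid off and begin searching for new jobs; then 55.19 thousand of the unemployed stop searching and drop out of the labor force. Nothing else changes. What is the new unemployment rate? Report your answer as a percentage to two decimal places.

New unemployment rate ≈ 8.82%.

Initially, labor force = 1,494.24 + 148.10 = 1,642.34 thousand, so u = 148.10/1,642.34 = 9.02%.
After the first change, employed falls and unemployed rises by 47.02; labor force unchanged → E = 1,447.22, U = 195.12, labor force = 1,642.34 thousand.
After the second change, unemployed and labor force both fall by 55.19 → E = 1,447.22, U = 139.93, labor force = 1,587.15 thousand.
New unemployment rate = 139.93 / 1,587.15 = 8.82%.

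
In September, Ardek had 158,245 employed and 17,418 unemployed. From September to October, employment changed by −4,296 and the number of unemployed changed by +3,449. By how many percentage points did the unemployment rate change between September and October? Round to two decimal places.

The unemployment rate changed by +2.02 percentage points.

September: labor force = 158,245 + 17,418 = 175,663; u = 17,418/175,663 = 9.92%.
October: labor force = 153,949 + 20,867 = 174,816; u = 20,867/174,816 = 11.94%.
Change = 11.94% − 9.92% = +2.02 pp.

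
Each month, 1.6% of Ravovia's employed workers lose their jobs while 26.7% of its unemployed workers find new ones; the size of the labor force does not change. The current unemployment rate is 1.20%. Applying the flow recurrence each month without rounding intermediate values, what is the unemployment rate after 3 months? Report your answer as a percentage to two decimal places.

Unemployment rate after three months ≈ 4.01%.

With a fixed labor force, u_{t+1} = u_t + s·(1−u_t) − f·u_t = u_t·(1−s−f) + s.
Here 1−s−f = 0.717 and s = 0.016.
u_1 = 0.012000 × 0.717 + 0.016 = 0.024604.
u_2 = 0.024604 × 0.717 + 0.016 = 0.033641.
u_3 = 0.033641 × 0.717 + 0.016 = 0.040121.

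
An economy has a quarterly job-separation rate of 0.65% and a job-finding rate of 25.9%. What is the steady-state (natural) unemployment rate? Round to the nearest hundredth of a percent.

Steady-state unemployment rate ≈ 2.45%.

At steady state the flows balance: s·E = f·U, so U/(E+U) = s/(s+f).
u* = 0.65 / (0.65 + 25.9) = 0.65 / 26.55 = 2.45%.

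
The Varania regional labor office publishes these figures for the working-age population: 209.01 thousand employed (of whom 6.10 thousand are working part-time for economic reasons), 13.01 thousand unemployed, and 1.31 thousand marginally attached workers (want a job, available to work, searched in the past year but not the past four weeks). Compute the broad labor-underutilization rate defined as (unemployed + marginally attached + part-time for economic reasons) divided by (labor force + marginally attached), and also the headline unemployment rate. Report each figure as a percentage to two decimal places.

Broad underutilization rate ≈ 9.14%; headline unemployment rate ≈ 5.86%.

Labor force = 209.01 + 13.01 = 222.02 thousand.
Numerator = 13.01 + 1.31 + 6.10 = 20.42 thousand.
Denominator = 222.02 + 1.31 = 223.33 thousand.
Broad rate = 20.42 / 223.33 = 9.14%.
Headline unemployment rate = 13.01 / 222.02 = 5.86%.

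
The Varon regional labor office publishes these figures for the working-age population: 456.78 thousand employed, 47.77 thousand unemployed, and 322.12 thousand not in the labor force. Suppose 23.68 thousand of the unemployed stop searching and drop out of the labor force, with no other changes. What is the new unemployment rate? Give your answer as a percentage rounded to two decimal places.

Initially, labor force = 456.78 + 47.77 = 504.55 thousand, so u = 47.77/504.55 = 9.47%.
After the change, unemployed and labor force both fall by 23.68 → E = 456.78, U = 24.09, labor force = 480.87 thousand.
New unemployment rate = 24.09 / 480.87 = 5.01%.

New unemployment rate ≈ 5.01%.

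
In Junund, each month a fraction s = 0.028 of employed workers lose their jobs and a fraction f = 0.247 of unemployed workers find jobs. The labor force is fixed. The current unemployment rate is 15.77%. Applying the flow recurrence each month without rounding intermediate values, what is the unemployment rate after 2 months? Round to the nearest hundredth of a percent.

With a fixed labor force, u_{t+1} = u_t + s·(1−u_t) − f·u_t = u_t·(1−s−f) + s.
Here 1−s−f = 0.725 and s = 0.028.
u_1 = 0.157700 × 0.725 + 0.028 = 0.142333.
u_2 = 0.142333 × 0.725 + 0.028 = 0.131191.

Unemployment rate after two months ≈ 13.12%.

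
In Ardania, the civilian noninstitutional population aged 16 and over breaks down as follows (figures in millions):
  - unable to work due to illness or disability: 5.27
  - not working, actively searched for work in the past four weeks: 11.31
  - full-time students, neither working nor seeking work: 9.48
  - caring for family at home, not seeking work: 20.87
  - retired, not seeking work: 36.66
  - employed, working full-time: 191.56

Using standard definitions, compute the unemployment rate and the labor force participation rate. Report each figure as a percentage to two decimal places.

Employed = 191.56 million.
Unemployed = 11.31 million.
Labor force = 191.56 + 11.31 = 202.87 million.
Not in labor force = 5.27 + 9.48 + 20.87 + 36.66 = 72.28 million (those not working and not actively searching are outside the labor force).
Civilian working-age population = 202.87 + 72.28 = 275.15 million.
Unemployment rate = 11.31 / 202.87 = 5.57%.
Labor force participation rate = 202.87 / 275.15 = 73.73%.

Unemployment rate ≈ 5.57%; labor force participation rate ≈ 73.73%.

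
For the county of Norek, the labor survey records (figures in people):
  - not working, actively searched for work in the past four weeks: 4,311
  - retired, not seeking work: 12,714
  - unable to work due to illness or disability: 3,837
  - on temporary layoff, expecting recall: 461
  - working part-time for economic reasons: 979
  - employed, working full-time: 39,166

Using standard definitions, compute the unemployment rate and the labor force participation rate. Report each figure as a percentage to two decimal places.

Employed = 979 + 39,166 = 40,145 (anyone who worked, including part-time for economic reasons, counts as employed).
Unemployed = 4,311 + 461 = 4,772 (jobless and actively searching, or on temporary layoff).
Labor force = 40,145 + 4,772 = 44,917.
Not in labor force = 12,714 + 3,837 = 16,551 (those not working and not actively searching are outside the labor force).
Civilian working-age population = 44,917 + 16,551 = 61,468.
Unemployment rate = 4,772 / 44,917 = 10.62%.
Labor force participation rate = 44,917 / 61,468 = 73.07%.

Unemployment rate ≈ 10.62%; labor force participation rate ≈ 73.07%.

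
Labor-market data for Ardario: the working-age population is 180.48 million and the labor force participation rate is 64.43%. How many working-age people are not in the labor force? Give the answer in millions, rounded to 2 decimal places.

Share not in the labor force = 1 − 0.6443 = 0.3557.
Not in labor force = 0.3557 × 180.48 ≈ 64.20 million.

About 64.20 million are not in the labor force.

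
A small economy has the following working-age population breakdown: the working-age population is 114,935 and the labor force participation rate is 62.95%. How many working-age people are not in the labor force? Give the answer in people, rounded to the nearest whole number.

About 42,583 are not in the labor force.

Share not in the labor force = 1 − 0.6295 = 0.3705.
Not in labor force = 0.3705 × 114,935 ≈ 42,583.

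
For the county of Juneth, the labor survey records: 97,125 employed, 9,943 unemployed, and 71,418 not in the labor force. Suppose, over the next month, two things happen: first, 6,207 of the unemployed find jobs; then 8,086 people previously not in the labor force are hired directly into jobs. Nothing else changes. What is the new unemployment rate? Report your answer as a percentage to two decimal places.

Initially, labor force = 97,125 + 9,943 = 107,068, so u = 9,943/107,068 = 9.29%.
After the first change, unemployed falls and employed rises by 6,207; labor force unchanged → E = 103,332, U = 3,736, labor force = 107,068.
After the second change, employed and labor force both rise by 8,086; unemployed unchanged → E = 111,418, U = 3,736, labor force = 115,154.
New unemployment rate = 3,736 / 115,154 = 3.24%.

New unemployment rate ≈ 3.24%.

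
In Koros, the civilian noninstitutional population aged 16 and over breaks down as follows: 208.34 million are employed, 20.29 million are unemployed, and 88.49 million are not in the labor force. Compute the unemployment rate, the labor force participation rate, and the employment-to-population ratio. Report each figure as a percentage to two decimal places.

Unemployment rate ≈ 8.87%; labor force participation rate ≈ 72.10%; employment-population ratio ≈ 65.70%.

Labor force = employed + unemployed = 208.34 + 20.29 = 228.63 million.
Working-age population = 228.63 + 88.49 = 317.12 million.
Unemployment rate = 20.29 / 228.63 = 8.87%.
Labor force participation rate = 228.63 / 317.12 = 72.10%.
Employment-population ratio = 208.34 / 317.12 = 65.70%.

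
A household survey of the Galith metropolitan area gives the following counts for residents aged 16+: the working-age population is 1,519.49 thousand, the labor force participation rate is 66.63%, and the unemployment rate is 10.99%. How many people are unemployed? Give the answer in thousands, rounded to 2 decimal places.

Labor force = 0.6663 × 1,519.49 = 1,012.44 thousand.
Unemployed = 0.1099 × 1,012.44 ≈ 111.27 thousand.

About 111.27 thousand are unemployed.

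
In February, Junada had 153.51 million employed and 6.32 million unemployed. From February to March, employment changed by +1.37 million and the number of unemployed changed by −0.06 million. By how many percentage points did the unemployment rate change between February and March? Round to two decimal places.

The unemployment rate changed by −0.07 percentage points.

February: labor force = 153.51 + 6.32 = 159.83; u = 6.32/159.83 = 3.95%.
March: labor force = 154.88 + 6.26 = 161.14; u = 6.26/161.14 = 3.88%.
Change = 3.88% − 3.95% = −0.07 pp.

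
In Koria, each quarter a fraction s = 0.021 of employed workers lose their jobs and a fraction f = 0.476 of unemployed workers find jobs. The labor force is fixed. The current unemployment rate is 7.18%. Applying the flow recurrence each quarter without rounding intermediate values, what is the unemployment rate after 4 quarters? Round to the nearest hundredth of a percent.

With a fixed labor force, u_{t+1} = u_t + s·(1−u_t) − f·u_t = u_t·(1−s−f) + s.
Here 1−s−f = 0.503 and s = 0.021.
u_1 = 0.071800 × 0.503 + 0.021 = 0.057115.
u_2 = 0.057115 × 0.503 + 0.021 = 0.049729.
u_3 = 0.049729 × 0.503 + 0.021 = 0.046014.
u_4 = 0.046014 × 0.503 + 0.021 = 0.044145.

Unemployment rate after four quarters ≈ 4.41%.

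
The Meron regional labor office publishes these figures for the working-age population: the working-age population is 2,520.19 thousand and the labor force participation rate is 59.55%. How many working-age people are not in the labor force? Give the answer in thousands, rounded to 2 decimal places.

About 1,019.42 thousand are not in the labor force.

Share not in the labor force = 1 − 0.5955 = 0.4045.
Not in labor force = 0.4045 × 2,520.19 ≈ 1,019.42 thousand.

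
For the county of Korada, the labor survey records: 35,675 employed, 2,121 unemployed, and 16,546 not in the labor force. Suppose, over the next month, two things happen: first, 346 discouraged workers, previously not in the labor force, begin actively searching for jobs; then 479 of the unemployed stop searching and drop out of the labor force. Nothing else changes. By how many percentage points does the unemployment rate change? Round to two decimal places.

Initially, labor force = 35,675 + 2,121 = 37,796, so u = 2,121/37,796 = 5.61%.
After the first change, unemployed and labor force both rise by 346 → E = 35,675, U = 2,467, labor force = 38,142.
After the second change, unemployed and labor force both fall by 479 → E = 35,675, U = 1,988, labor force = 37,663.
New unemployment rate = 1,988 / 37,663 = 5.28%.
Change = 5.28% − 5.61% = −0.33 percentage points.

The unemployment rate changes by −0.33 percentage points.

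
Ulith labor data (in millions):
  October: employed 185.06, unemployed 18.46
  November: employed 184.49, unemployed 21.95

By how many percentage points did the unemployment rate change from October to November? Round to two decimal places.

October: labor force = 185.06 + 18.46 = 203.52; u = 18.46/203.52 = 9.07%.
November: labor force = 184.49 + 21.95 = 206.44; u = 21.95/206.44 = 10.63%.
Change = 10.63% − 9.07% = +1.56 pp.

The unemployment rate changed by +1.56 percentage points.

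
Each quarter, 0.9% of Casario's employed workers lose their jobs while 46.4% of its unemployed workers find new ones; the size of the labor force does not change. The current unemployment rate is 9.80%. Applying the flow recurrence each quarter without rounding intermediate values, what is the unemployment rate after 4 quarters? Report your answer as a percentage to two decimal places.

Unemployment rate after four quarters ≈ 2.51%.

With a fixed labor force, u_{t+1} = u_t + s·(1−u_t) − f·u_t = u_t·(1−s−f) + s.
Here 1−s−f = 0.527 and s = 0.009.
u_1 = 0.098000 × 0.527 + 0.009 = 0.060646.
u_2 = 0.060646 × 0.527 + 0.009 = 0.040960.
u_3 = 0.040960 × 0.527 + 0.009 = 0.030586.
u_4 = 0.030586 × 0.527 + 0.009 = 0.025119.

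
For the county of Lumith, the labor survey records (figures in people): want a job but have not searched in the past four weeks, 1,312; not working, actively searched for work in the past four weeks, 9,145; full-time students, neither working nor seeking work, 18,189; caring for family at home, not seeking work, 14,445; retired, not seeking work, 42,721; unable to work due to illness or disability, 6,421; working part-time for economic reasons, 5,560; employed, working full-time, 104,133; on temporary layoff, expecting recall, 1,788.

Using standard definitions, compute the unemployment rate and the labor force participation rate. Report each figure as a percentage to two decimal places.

Unemployment rate ≈ 9.06%; labor force participation rate ≈ 59.21%.

Employed = 5,560 + 104,133 = 109,693 (anyone who worked, including part-time for economic reasons, counts as employed).
Unemployed = 9,145 + 1,788 = 10,933 (jobless and actively searching, or on temporary layoff).
Labor force = 109,693 + 10,933 = 120,626.
Not in labor force = 1,312 + 18,189 + 14,445 + 42,721 + 6,421 = 83,088 (those not working and not actively searching are outside the labor force — including those who want a job but have given up searching).
Civilian working-age population = 120,626 + 83,088 = 203,714.
Unemployment rate = 10,933 / 120,626 = 9.06%.
Labor force participation rate = 120,626 / 203,714 = 59.21%.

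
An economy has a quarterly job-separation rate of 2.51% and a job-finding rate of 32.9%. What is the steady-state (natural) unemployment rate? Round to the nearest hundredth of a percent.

At steady state the flows balance: s·E = f·U, so U/(E+U) = s/(s+f).
u* = 2.51 / (2.51 + 32.9) = 2.51 / 35.41 = 7.09%.

Steady-state unemployment rate ≈ 7.09%.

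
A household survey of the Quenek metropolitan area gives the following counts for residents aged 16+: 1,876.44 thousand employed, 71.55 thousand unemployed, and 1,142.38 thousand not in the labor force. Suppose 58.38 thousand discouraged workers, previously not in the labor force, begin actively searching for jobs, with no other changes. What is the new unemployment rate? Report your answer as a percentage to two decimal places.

Initially, labor force = 1,876.44 + 71.55 = 1,947.99 thousand, so u = 71.55/1,947.99 = 3.67%.
After the change, unemployed and labor force both rise by 58.38 → E = 1,876.44, U = 129.93, labor force = 2,006.37 thousand.
New unemployment rate = 129.93 / 2,006.37 = 6.48%.

New unemployment rate ≈ 6.48%.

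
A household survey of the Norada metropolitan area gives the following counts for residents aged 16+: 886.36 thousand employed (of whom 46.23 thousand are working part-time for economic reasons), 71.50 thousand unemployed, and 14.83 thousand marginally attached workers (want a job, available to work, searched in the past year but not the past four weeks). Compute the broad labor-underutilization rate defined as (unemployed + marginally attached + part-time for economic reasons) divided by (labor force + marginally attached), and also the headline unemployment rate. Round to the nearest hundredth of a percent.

Broad underutilization rate ≈ 13.63%; headline unemployment rate ≈ 7.46%.

Labor force = 886.36 + 71.50 = 957.86 thousand.
Numerator = 71.50 + 14.83 + 46.23 = 132.56 thousand.
Denominator = 957.86 + 14.83 = 972.69 thousand.
Broad rate = 132.56 / 972.69 = 13.63%.
Headline unemployment rate = 71.50 / 957.86 = 7.46%.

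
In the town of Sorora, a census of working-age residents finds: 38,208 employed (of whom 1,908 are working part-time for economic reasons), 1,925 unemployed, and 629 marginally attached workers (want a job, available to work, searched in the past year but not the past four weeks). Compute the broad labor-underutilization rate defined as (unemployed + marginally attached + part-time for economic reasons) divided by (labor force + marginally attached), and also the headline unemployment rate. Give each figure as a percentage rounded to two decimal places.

Broad underutilization rate ≈ 10.95%; headline unemployment rate ≈ 4.80%.

Labor force = 38,208 + 1,925 = 40,133.
Numerator = 1,925 + 629 + 1,908 = 4,462.
Denominator = 40,133 + 629 = 40,762.
Broad rate = 4,462 / 40,762 = 10.95%.
Headline unemployment rate = 1,925 / 40,133 = 4.80%.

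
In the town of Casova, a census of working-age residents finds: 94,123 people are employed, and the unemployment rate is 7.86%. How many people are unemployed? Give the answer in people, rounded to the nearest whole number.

Let U be the number unemployed. The labor force is E + U, and U/(E+U) = 0.0786.
So U = 0.0786 × 94,123 / (1 − 0.0786) = 7398.07 / 0.9214 ≈ 8,029.

About 8,029 are unemployed.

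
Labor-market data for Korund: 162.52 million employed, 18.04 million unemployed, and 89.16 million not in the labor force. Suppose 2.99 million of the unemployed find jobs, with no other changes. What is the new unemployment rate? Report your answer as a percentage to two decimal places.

Initially, labor force = 162.52 + 18.04 = 180.56 million, so u = 18.04/180.56 = 9.99%.
After the change, unemployed falls and employed rises by 2.99; labor force unchanged → E = 165.51, U = 15.05, labor force = 180.56 million.
New unemployment rate = 15.05 / 180.56 = 8.34%.

New unemployment rate ≈ 8.34%.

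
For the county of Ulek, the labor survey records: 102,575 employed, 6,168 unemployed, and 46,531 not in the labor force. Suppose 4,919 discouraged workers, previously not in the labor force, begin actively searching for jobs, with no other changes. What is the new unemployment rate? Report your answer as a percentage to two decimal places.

New unemployment rate ≈ 9.75%.

Initially, labor force = 102,575 + 6,168 = 108,743, so u = 6,168/108,743 = 5.67%.
After the change, unemployed and labor force both rise by 4,919 → E = 102,575, U = 11,087, labor force = 113,662.
New unemployment rate = 11,087 / 113,662 = 9.75%.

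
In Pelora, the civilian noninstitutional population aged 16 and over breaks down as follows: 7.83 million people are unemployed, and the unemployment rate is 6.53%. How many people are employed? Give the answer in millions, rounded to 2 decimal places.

About 112.08 million are employed.

Labor force = U / u = 7.83 / 0.0653 ≈ 119.91 million.
Employed = labor force − unemployed = 119.91 − 7.83 = 112.08 million.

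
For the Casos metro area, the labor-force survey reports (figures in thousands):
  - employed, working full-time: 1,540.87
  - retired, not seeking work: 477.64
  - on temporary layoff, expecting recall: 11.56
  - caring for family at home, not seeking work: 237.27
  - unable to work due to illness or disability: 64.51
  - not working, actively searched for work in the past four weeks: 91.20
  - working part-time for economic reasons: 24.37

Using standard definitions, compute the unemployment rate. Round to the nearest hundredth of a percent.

Employed = 1,540.87 + 24.37 = 1,565.24 thousand (anyone who worked, including part-time for economic reasons, counts as employed).
Unemployed = 11.56 + 91.20 = 102.76 thousand (jobless and actively searching, or on temporary layoff).
Labor force = 1,565.24 + 102.76 = 1,668.00 thousand.
Unemployment rate = 102.76 / 1,668.00 = 6.16%.

Unemployment rate ≈ 6.16%.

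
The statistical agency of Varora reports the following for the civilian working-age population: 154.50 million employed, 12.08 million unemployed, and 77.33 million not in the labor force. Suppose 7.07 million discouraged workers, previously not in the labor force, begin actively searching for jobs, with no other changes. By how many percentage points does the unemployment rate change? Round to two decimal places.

The unemployment rate changes by +3.78 percentage points.

Initially, labor force = 154.50 + 12.08 = 166.58 million, so u = 12.08/166.58 = 7.25%.
After the change, unemployed and labor force both rise by 7.07 → E = 154.50, U = 19.15, labor force = 173.65 million.
New unemployment rate = 19.15 / 173.65 = 11.03%.
Change = 11.03% − 7.25% = +3.78 percentage points.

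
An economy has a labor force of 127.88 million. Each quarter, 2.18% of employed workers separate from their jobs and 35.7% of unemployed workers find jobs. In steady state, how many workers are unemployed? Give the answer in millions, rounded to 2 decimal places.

About 7.36 million are unemployed in steady state.

Steady-state unemployment rate u* = s/(s+f) = 2.18/(2.18+35.7) = 0.057550.
Unemployed = u* × labor force = 0.057550 × 127.88 ≈ 7.36 million.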